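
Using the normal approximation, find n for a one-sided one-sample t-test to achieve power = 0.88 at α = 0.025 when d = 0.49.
n = 41

Sample size formula (one-sample t-test, normal approximation):
n = ((z_α + z_β) / d)²

z_α = 1.960 (for α = 0.025, one-sided)
z_β = 1.175 (for power = 0.88)
d = 0.49

n = ((1.960 + 1.175) / 0.49)²
n = (6.398)²
n ≈ 40.93
Round up to the next whole number: n = 41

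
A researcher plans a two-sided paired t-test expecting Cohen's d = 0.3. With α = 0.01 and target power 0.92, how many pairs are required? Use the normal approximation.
n = 177 pairs

Sample size formula (paired t-test, normal approximation):
n = ((z_{α/2} + z_β) / d)²

z_{α/2} = 2.576 (for α = 0.01, two-sided)
z_β = 1.405 (for power = 0.92)
d = 0.3

n = ((2.576 + 1.405) / 0.3)²
n = (13.270)²
n ≈ 176.09
Round up to the next whole number: n = 177 pairs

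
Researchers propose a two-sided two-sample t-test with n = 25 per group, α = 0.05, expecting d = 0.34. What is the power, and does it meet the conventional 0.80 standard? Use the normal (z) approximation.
Power ≈ 0.22; the study is underpowered (power < 0.80)

Power calculation (two-sample t-test, normal approximation):
z_β = d · √(n/2) - z_{α/2}
z_β = 0.34 · √(25/2) - 1.960
z_β = 0.34 · 3.536 - 1.960
z_β = -0.758

Power = Φ(z_β) = Φ(-0.758) ≈ 0.224

Effect size d = 0.34 is small by Cohen's convention (0.2/0.5/0.8).

Threshold: power ≥ 0.80 is conventionally adequate.
Power ≈ 0.22 → the study is underpowered (power < 0.80).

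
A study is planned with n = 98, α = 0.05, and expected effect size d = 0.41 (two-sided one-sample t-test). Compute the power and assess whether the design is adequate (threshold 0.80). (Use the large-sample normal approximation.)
Power ≈ 0.98; the study is adequately powered (power ≥ 0.80)

Power calculation (one-sample t-test, normal approximation):
z_β = d · √n - z_{α/2}
z_β = 0.41 · √98 - 1.960
z_β = 0.41 · 9.899 - 1.960
z_β = 2.099

Power = Φ(z_β) = Φ(2.099) ≈ 0.982

Effect size d = 0.41 is small by Cohen's convention (0.2/0.5/0.8).

Threshold: power ≥ 0.80 is conventionally adequate.
Power ≈ 0.98 → the study is adequately powered (power ≥ 0.80).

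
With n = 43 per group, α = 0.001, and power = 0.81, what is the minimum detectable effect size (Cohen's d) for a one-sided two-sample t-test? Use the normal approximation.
d ≈ 0.86

Minimum detectable effect (two-sample t-test, normal approximation):
d = (z_α + z_β) / √(n/2)
d = (3.090 + 0.878) / √(43/2)
d = 3.968 / 4.637
d ≈ 0.86

By Cohen's convention (0.2 small / 0.5 medium / 0.8 large): large effect.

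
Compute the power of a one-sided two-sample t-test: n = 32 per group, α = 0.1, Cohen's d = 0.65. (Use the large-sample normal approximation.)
Power ≈ 0.91

Power calculation (two-sample t-test, normal approximation):
z_β = d · √(n/2) - z_α
z_β = 0.65 · √(32/2) - 1.282
z_β = 0.65 · 4.000 - 1.282
z_β = 1.318

Power = Φ(z_β) = Φ(1.318) ≈ 0.906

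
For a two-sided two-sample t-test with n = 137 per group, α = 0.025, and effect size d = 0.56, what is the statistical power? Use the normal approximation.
Power ≈ 0.99

Power calculation (two-sample t-test, normal approximation):
z_β = d · √(n/2) - z_{α/2}
z_β = 0.56 · √(137/2) - 2.241
z_β = 0.56 · 8.276 - 2.241
z_β = 2.393

Power = Φ(z_β) = Φ(2.393) ≈ 0.992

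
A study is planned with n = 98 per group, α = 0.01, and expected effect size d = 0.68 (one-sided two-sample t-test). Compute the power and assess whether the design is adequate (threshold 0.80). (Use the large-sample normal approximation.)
Power ≈ 0.99; the study is adequately powered (power ≥ 0.80)

Power calculation (two-sample t-test, normal approximation):
z_β = d · √(n/2) - z_α
z_β = 0.68 · √(98/2) - 2.326
z_β = 0.68 · 7.000 - 2.326
z_β = 2.434

Power = Φ(z_β) = Φ(2.434) ≈ 0.993

Effect size d = 0.68 is medium by Cohen's convention (0.2/0.5/0.8).

Threshold: power ≥ 0.80 is conventionally adequate.
Power ≈ 0.99 → the study is adequately powered (power ≥ 0.80).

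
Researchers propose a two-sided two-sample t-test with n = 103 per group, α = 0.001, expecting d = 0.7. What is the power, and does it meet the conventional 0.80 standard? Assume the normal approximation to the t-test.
Power ≈ 0.96; the study is adequately powered (power ≥ 0.80)

Power calculation (two-sample t-test, normal approximation):
z_β = d · √(n/2) - z_{α/2}
z_β = 0.7 · √(103/2) - 3.291
z_β = 0.7 · 7.176 - 3.291
z_β = 1.733

Power = Φ(z_β) = Φ(1.733) ≈ 0.958

Effect size d = 0.7 is medium by Cohen's convention (0.2/0.5/0.8).

Threshold: power ≥ 0.80 is conventionally adequate.
Power ≈ 0.96 → the study is adequately powered (power ≥ 0.80).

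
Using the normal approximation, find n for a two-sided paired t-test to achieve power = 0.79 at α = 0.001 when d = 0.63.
n = 43 pairs

Sample size formula (paired t-test, normal approximation):
n = ((z_{α/2} + z_β) / d)²

z_{α/2} = 3.291 (for α = 0.001, two-sided)
z_β = 0.806 (for power = 0.79)
d = 0.63

n = ((3.291 + 0.806) / 0.63)²
n = (6.503)²
n ≈ 42.29
Round up to the next whole number: n = 43 pairs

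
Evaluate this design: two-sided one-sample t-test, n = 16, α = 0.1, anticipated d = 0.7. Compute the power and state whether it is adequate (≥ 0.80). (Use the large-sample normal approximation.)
Power ≈ 0.88; the study is adequately powered (power ≥ 0.80)

Power calculation (one-sample t-test, normal approximation):
z_β = d · √n - z_{α/2}
z_β = 0.7 · √16 - 1.645
z_β = 0.7 · 4.000 - 1.645
z_β = 1.155

Power = Φ(z_β) = Φ(1.155) ≈ 0.876

Effect size d = 0.7 is medium by Cohen's convention (0.2/0.5/0.8).

Threshold: power ≥ 0.80 is conventionally adequate.
Power ≈ 0.88 → the study is adequately powered (power ≥ 0.80).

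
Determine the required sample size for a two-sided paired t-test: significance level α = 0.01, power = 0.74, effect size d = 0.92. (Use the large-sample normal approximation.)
n = 13 pairs

Sample size formula (paired t-test, normal approximation):
n = ((z_{α/2} + z_β) / d)²

z_{α/2} = 2.576 (for α = 0.01, two-sided)
z_β = 0.643 (for power = 0.74)
d = 0.92

n = ((2.576 + 0.643) / 0.92)²
n = (3.499)²
n ≈ 12.24
Round up to the next whole number: n = 13 pairs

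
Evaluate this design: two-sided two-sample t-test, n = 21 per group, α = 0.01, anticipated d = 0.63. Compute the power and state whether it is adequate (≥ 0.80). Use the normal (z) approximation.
Power ≈ 0.30; the study is underpowered (power < 0.80)

Power calculation (two-sample t-test, normal approximation):
z_β = d · √(n/2) - z_{α/2}
z_β = 0.63 · √(21/2) - 2.576
z_β = 0.63 · 3.240 - 2.576
z_β = -0.534

Power = Φ(z_β) = Φ(-0.534) ≈ 0.297

Effect size d = 0.63 is medium by Cohen's convention (0.2/0.5/0.8).

Threshold: power ≥ 0.80 is conventionally adequate.
Power ≈ 0.30 → the study is underpowered (power < 0.80).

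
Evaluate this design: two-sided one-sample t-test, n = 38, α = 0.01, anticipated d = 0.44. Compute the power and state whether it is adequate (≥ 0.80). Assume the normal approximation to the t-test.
Power ≈ 0.55; the study is underpowered (power < 0.80)

Power calculation (one-sample t-test, normal approximation):
z_β = d · √n - z_{α/2}
z_β = 0.44 · √38 - 2.576
z_β = 0.44 · 6.164 - 2.576
z_β = 0.137

Power = Φ(z_β) = Φ(0.137) ≈ 0.554

Effect size d = 0.44 is small by Cohen's convention (0.2/0.5/0.8).

Threshold: power ≥ 0.80 is conventionally adequate.
Power ≈ 0.55 → the study is underpowered (power < 0.80).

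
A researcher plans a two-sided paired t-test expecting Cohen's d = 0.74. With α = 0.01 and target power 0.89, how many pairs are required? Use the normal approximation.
n = 27 pairs

Sample size formula (paired t-test, normal approximation):
n = ((z_{α/2} + z_β) / d)²

z_{α/2} = 2.576 (for α = 0.01, two-sided)
z_β = 1.227 (for power = 0.89)
d = 0.74

n = ((2.576 + 1.227) / 0.74)²
n = (5.139)²
n ≈ 26.41
Round up to the next whole number: n = 27 pairs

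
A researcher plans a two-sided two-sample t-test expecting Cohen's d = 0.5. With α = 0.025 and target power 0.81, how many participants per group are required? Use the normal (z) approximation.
n = 78 per group

Sample size formula (two-sample t-test, normal approximation):
n = 2 · ((z_{α/2} + z_β) / d)²

z_{α/2} = 2.241 (for α = 0.025, two-sided)
z_β = 0.878 (for power = 0.81)
d = 0.5

n = 2 · ((2.241 + 0.878) / 0.5)²
n = 2 · (6.238)²
n ≈ 77.83
Round up to the next whole number: n = 78 per group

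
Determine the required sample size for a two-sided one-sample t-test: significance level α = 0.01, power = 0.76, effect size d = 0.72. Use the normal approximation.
n = 21

Sample size formula (one-sample t-test, normal approximation):
n = ((z_{α/2} + z_β) / d)²

z_{α/2} = 2.576 (for α = 0.01, two-sided)
z_β = 0.706 (for power = 0.76)
d = 0.72

n = ((2.576 + 0.706) / 0.72)²
n = (4.558)²
n ≈ 20.78
Round up to the next whole number: n = 21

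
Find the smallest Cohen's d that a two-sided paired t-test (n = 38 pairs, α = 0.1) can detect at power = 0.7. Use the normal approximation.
d ≈ 0.35

Minimum detectable effect (paired t-test, normal approximation):
d = (z_{α/2} + z_β) / √n
d = (1.645 + 0.524) / √38
d = 2.169 / 6.164
d ≈ 0.35

By Cohen's convention (0.2 small / 0.5 medium / 0.8 large): small effect.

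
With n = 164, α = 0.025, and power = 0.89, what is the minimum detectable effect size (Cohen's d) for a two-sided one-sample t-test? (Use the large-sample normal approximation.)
d ≈ 0.27

Minimum detectable effect (one-sample t-test, normal approximation):
d = (z_{α/2} + z_β) / √n
d = (2.241 + 1.227) / √164
d = 3.468 / 12.806
d ≈ 0.27

By Cohen's convention (0.2 small / 0.5 medium / 0.8 large): small effect.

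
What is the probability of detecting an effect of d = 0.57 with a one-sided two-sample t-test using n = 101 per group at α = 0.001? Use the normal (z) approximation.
Power ≈ 0.83

Power calculation (two-sample t-test, normal approximation):
z_β = d · √(n/2) - z_α
z_β = 0.57 · √(101/2) - 3.090
z_β = 0.57 · 7.106 - 3.090
z_β = 0.960

Power = Φ(z_β) = Φ(0.960) ≈ 0.832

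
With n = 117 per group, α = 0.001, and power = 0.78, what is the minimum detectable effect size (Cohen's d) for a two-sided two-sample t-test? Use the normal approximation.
d ≈ 0.53

Minimum detectable effect (two-sample t-test, normal approximation):
d = (z_{α/2} + z_β) / √(n/2)
d = (3.291 + 0.772) / √(117/2)
d = 4.063 / 7.649
d ≈ 0.53

By Cohen's convention (0.2 small / 0.5 medium / 0.8 large): medium effect.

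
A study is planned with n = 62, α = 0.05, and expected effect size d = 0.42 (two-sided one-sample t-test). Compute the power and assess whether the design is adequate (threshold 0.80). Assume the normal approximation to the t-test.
Power ≈ 0.91; the study is adequately powered (power ≥ 0.80)

Power calculation (one-sample t-test, normal approximation):
z_β = d · √n - z_{α/2}
z_β = 0.42 · √62 - 1.960
z_β = 0.42 · 7.874 - 1.960
z_β = 1.347

Power = Φ(z_β) = Φ(1.347) ≈ 0.911

Effect size d = 0.42 is small by Cohen's convention (0.2/0.5/0.8).

Threshold: power ≥ 0.80 is conventionally adequate.
Power ≈ 0.91 → the study is adequately powered (power ≥ 0.80).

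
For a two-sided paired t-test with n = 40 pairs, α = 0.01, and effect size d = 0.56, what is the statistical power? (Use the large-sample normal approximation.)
Power ≈ 0.83

Power calculation (paired t-test, normal approximation):
z_β = d · √n - z_{α/2}
z_β = 0.56 · √40 - 2.576
z_β = 0.56 · 6.325 - 2.576
z_β = 0.966

Power = Φ(z_β) = Φ(0.966) ≈ 0.833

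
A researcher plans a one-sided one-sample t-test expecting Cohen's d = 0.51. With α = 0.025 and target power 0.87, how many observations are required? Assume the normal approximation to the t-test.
n = 37

Sample size formula (one-sample t-test, normal approximation):
n = ((z_α + z_β) / d)²

z_α = 1.960 (for α = 0.025, one-sided)
z_β = 1.126 (for power = 0.87)
d = 0.51

n = ((1.960 + 1.126) / 0.51)²
n = (6.051)²
n ≈ 36.61
Round up to the next whole number: n = 37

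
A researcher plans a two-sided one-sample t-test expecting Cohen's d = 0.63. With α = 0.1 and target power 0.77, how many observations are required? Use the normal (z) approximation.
n = 15

Sample size formula (one-sample t-test, normal approximation):
n = ((z_{α/2} + z_β) / d)²

z_{α/2} = 1.645 (for α = 0.1, two-sided)
z_β = 0.739 (for power = 0.77)
d = 0.63

n = ((1.645 + 0.739) / 0.63)²
n = (3.784)²
n ≈ 14.32
Round up to the next whole number: n = 15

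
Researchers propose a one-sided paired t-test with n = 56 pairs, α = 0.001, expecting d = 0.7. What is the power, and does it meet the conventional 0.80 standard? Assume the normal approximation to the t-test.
Power ≈ 0.98; the study is adequately powered (power ≥ 0.80)

Power calculation (paired t-test, normal approximation):
z_β = d · √n - z_α
z_β = 0.7 · √56 - 3.090
z_β = 0.7 · 7.483 - 3.090
z_β = 2.148

Power = Φ(z_β) = Φ(2.148) ≈ 0.984

Effect size d = 0.7 is medium by Cohen's convention (0.2/0.5/0.8).

Threshold: power ≥ 0.80 is conventionally adequate.
Power ≈ 0.98 → the study is adequately powered (power ≥ 0.80).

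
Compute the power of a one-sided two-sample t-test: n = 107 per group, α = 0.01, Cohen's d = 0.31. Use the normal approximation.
Power ≈ 0.48

Power calculation (two-sample t-test, normal approximation):
z_β = d · √(n/2) - z_α
z_β = 0.31 · √(107/2) - 2.326
z_β = 0.31 · 7.314 - 2.326
z_β = -0.059

Power = Φ(z_β) = Φ(-0.059) ≈ 0.477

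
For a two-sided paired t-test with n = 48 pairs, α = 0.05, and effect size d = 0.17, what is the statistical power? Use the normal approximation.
Power ≈ 0.22

Power calculation (paired t-test, normal approximation):
z_β = d · √n - z_{α/2}
z_β = 0.17 · √48 - 1.960
z_β = 0.17 · 6.928 - 1.960
z_β = -0.782

Power = Φ(z_β) = Φ(-0.782) ≈ 0.217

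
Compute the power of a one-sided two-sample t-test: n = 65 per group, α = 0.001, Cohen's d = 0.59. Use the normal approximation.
Power ≈ 0.61

Power calculation (two-sample t-test, normal approximation):
z_β = d · √(n/2) - z_α
z_β = 0.59 · √(65/2) - 3.090
z_β = 0.59 · 5.701 - 3.090
z_β = 0.273

Power = Φ(z_β) = Φ(0.273) ≈ 0.608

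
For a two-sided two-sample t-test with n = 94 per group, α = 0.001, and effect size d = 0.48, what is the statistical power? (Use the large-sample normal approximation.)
Power ≈ 0.50

Power calculation (two-sample t-test, normal approximation):
z_β = d · √(n/2) - z_{α/2}
z_β = 0.48 · √(94/2) - 3.291
z_β = 0.48 · 6.856 - 3.291
z_β = 0.000

Power = Φ(z_β) = Φ(0.000) ≈ 0.500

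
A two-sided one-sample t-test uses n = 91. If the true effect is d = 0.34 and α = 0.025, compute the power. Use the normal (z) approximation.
Power ≈ 0.84

Power calculation (one-sample t-test, normal approximation):
z_β = d · √n - z_{α/2}
z_β = 0.34 · √91 - 2.241
z_β = 0.34 · 9.539 - 2.241
z_β = 1.002

Power = Φ(z_β) = Φ(1.002) ≈ 0.842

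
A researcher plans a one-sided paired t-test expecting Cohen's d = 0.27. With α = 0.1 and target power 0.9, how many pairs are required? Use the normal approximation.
n = 91 pairs

Sample size formula (paired t-test, normal approximation):
n = ((z_α + z_β) / d)²

z_α = 1.282 (for α = 0.1, one-sided)
z_β = 1.282 (for power = 0.9)
d = 0.27

n = ((1.282 + 1.282) / 0.27)²
n = (9.496)²
n ≈ 90.17
Round up to the next whole number: n = 91 pairs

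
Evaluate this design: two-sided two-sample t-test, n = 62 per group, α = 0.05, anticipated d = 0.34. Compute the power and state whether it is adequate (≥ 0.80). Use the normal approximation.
Power ≈ 0.47; the study is underpowered (power < 0.80)

Power calculation (two-sample t-test, normal approximation):
z_β = d · √(n/2) - z_{α/2}
z_β = 0.34 · √(62/2) - 1.960
z_β = 0.34 · 5.568 - 1.960
z_β = -0.067

Power = Φ(z_β) = Φ(-0.067) ≈ 0.473

Effect size d = 0.34 is small by Cohen's convention (0.2/0.5/0.8).

Threshold: power ≥ 0.80 is conventionally adequate.
Power ≈ 0.47 → the study is underpowered (power < 0.80).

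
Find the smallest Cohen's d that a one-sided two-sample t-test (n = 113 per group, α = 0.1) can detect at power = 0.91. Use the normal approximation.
d ≈ 0.35

Minimum detectable effect (two-sample t-test, normal approximation):
d = (z_α + z_β) / √(n/2)
d = (1.282 + 1.341) / √(113/2)
d = 2.622 / 7.517
d ≈ 0.35

By Cohen's convention (0.2 small / 0.5 medium / 0.8 large): small effect.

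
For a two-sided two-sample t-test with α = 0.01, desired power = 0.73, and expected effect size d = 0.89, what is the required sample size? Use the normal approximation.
n = 26 per group

Sample size formula (two-sample t-test, normal approximation):
n = 2 · ((z_{α/2} + z_β) / d)²

z_{α/2} = 2.576 (for α = 0.01, two-sided)
z_β = 0.613 (for power = 0.73)
d = 0.89

n = 2 · ((2.576 + 0.613) / 0.89)²
n = 2 · (3.583)²
n ≈ 25.68
Round up to the next whole number: n = 26 per group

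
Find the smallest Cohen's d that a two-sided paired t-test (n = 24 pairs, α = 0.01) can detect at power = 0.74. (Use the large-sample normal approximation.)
d ≈ 0.66

Minimum detectable effect (paired t-test, normal approximation):
d = (z_{α/2} + z_β) / √n
d = (2.576 + 0.643) / √24
d = 3.219 / 4.899
d ≈ 0.66

By Cohen's convention (0.2 small / 0.5 medium / 0.8 large): medium effect.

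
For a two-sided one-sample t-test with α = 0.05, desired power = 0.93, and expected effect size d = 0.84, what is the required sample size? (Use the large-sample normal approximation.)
n = 17

Sample size formula (one-sample t-test, normal approximation):
n = ((z_{α/2} + z_β) / d)²

z_{α/2} = 1.960 (for α = 0.05, two-sided)
z_β = 1.476 (for power = 0.93)
d = 0.84

n = ((1.960 + 1.476) / 0.84)²
n = (4.090)²
n ≈ 16.73
Round up to the next whole number: n = 17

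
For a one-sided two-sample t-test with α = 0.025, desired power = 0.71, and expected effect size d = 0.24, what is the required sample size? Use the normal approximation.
n = 220 per group

Sample size formula (two-sample t-test, normal approximation):
n = 2 · ((z_α + z_β) / d)²

z_α = 1.960 (for α = 0.025, one-sided)
z_β = 0.553 (for power = 0.71)
d = 0.24

n = 2 · ((1.960 + 0.553) / 0.24)²
n = 2 · (10.471)²
n ≈ 219.28
Round up to the next whole number: n = 220 per group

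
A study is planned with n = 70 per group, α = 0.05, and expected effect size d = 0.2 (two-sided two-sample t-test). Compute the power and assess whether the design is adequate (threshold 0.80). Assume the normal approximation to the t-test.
Power ≈ 0.22; the study is underpowered (power < 0.80)

Power calculation (two-sample t-test, normal approximation):
z_β = d · √(n/2) - z_{α/2}
z_β = 0.2 · √(70/2) - 1.960
z_β = 0.2 · 5.916 - 1.960
z_β = -0.777

Power = Φ(z_β) = Φ(-0.777) ≈ 0.219

Effect size d = 0.2 is small by Cohen's convention (0.2/0.5/0.8).

Threshold: power ≥ 0.80 is conventionally adequate.
Power ≈ 0.22 → the study is underpowered (power < 0.80).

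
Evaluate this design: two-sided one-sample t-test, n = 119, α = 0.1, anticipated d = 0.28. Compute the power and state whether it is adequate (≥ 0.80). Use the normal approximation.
Power ≈ 0.92; the study is adequately powered (power ≥ 0.80)

Power calculation (one-sample t-test, normal approximation):
z_β = d · √n - z_{α/2}
z_β = 0.28 · √119 - 1.645
z_β = 0.28 · 10.909 - 1.645
z_β = 1.410

Power = Φ(z_β) = Φ(1.410) ≈ 0.921

Effect size d = 0.28 is small by Cohen's convention (0.2/0.5/0.8).

Threshold: power ≥ 0.80 is conventionally adequate.
Power ≈ 0.92 → the study is adequately powered (power ≥ 0.80).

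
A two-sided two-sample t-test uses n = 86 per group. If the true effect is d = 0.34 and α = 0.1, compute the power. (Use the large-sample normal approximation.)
Power ≈ 0.72

Power calculation (two-sample t-test, normal approximation):
z_β = d · √(n/2) - z_{α/2}
z_β = 0.34 · √(86/2) - 1.645
z_β = 0.34 · 6.557 - 1.645
z_β = 0.585

Power = Φ(z_β) = Φ(0.585) ≈ 0.721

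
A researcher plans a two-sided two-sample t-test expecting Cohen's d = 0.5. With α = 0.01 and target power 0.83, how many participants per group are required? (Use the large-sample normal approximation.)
n = 100 per group

Sample size formula (two-sample t-test, normal approximation):
n = 2 · ((z_{α/2} + z_β) / d)²

z_{α/2} = 2.576 (for α = 0.01, two-sided)
z_β = 0.954 (for power = 0.83)
d = 0.5

n = 2 · ((2.576 + 0.954) / 0.5)²
n = 2 · (7.060)²
n ≈ 99.69
Round up to the next whole number: n = 100 per group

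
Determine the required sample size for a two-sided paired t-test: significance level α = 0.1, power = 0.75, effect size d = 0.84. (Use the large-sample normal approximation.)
n = 8 pairs

Sample size formula (paired t-test, normal approximation):
n = ((z_{α/2} + z_β) / d)²

z_{α/2} = 1.645 (for α = 0.1, two-sided)
z_β = 0.674 (for power = 0.75)
d = 0.84

n = ((1.645 + 0.674) / 0.84)²
n = (2.761)²
n ≈ 7.62
Round up to the next whole number: n = 8 pairs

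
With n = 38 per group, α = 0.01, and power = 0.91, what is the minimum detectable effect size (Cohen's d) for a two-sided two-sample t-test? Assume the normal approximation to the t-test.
d ≈ 0.90

Minimum detectable effect (two-sample t-test, normal approximation):
d = (z_{α/2} + z_β) / √(n/2)
d = (2.576 + 1.341) / √(38/2)
d = 3.917 / 4.359
d ≈ 0.90

By Cohen's convention (0.2 small / 0.5 medium / 0.8 large): large effect.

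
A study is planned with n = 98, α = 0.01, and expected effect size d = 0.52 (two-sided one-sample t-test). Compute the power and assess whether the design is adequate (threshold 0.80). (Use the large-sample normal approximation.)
Power ≈ 0.99; the study is adequately powered (power ≥ 0.80)

Power calculation (one-sample t-test, normal approximation):
z_β = d · √n - z_{α/2}
z_β = 0.52 · √98 - 2.576
z_β = 0.52 · 9.899 - 2.576
z_β = 2.572

Power = Φ(z_β) = Φ(2.572) ≈ 0.995

Effect size d = 0.52 is medium by Cohen's convention (0.2/0.5/0.8).

Threshold: power ≥ 0.80 is conventionally adequate.
Power ≈ 0.99 → the study is adequately powered (power ≥ 0.80).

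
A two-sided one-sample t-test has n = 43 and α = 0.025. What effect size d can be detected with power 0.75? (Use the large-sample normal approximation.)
d ≈ 0.44

Minimum detectable effect (one-sample t-test, normal approximation):
d = (z_{α/2} + z_β) / √n
d = (2.241 + 0.674) / √43
d = 2.916 / 6.557
d ≈ 0.44

By Cohen's convention (0.2 small / 0.5 medium / 0.8 large): small effect.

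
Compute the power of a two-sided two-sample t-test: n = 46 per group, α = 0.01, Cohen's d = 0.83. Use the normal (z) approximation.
Power ≈ 0.92

Power calculation (two-sample t-test, normal approximation):
z_β = d · √(n/2) - z_{α/2}
z_β = 0.83 · √(46/2) - 2.576
z_β = 0.83 · 4.796 - 2.576
z_β = 1.405

Power = Φ(z_β) = Φ(1.405) ≈ 0.920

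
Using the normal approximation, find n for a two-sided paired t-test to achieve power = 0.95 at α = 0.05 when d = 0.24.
n = 226 pairs

Sample size formula (paired t-test, normal approximation):
n = ((z_{α/2} + z_β) / d)²

z_{α/2} = 1.960 (for α = 0.05, two-sided)
z_β = 1.645 (for power = 0.95)
d = 0.24

n = ((1.960 + 1.645) / 0.24)²
n = (15.021)²
n ≈ 225.63
Round up to the next whole number: n = 226 pairs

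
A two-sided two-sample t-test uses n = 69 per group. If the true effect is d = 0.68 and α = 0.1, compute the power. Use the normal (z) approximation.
Power ≈ 0.99

Power calculation (two-sample t-test, normal approximation):
z_β = d · √(n/2) - z_{α/2}
z_β = 0.68 · √(69/2) - 1.645
z_β = 0.68 · 5.874 - 1.645
z_β = 2.349

Power = Φ(z_β) = Φ(2.349) ≈ 0.991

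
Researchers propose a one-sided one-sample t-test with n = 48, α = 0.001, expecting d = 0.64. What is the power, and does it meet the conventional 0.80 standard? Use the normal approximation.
Power ≈ 0.91; the study is adequately powered (power ≥ 0.80)

Power calculation (one-sample t-test, normal approximation):
z_β = d · √n - z_α
z_β = 0.64 · √48 - 3.090
z_β = 0.64 · 6.928 - 3.090
z_β = 1.344

Power = Φ(z_β) = Φ(1.344) ≈ 0.910

Effect size d = 0.64 is medium by Cohen's convention (0.2/0.5/0.8).

Threshold: power ≥ 0.80 is conventionally adequate.
Power ≈ 0.91 → the study is adequately powered (power ≥ 0.80).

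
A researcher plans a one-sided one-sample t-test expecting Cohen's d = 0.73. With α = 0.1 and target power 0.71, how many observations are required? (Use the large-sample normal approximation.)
n = 7

Sample size formula (one-sample t-test, normal approximation):
n = ((z_α + z_β) / d)²

z_α = 1.282 (for α = 0.1, one-sided)
z_β = 0.553 (for power = 0.71)
d = 0.73

n = ((1.282 + 0.553) / 0.73)²
n = (2.514)²
n ≈ 6.32
Round up to the next whole number: n = 7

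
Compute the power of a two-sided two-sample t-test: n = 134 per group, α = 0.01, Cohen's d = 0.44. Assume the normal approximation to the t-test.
Power ≈ 0.85

Power calculation (two-sample t-test, normal approximation):
z_β = d · √(n/2) - z_{α/2}
z_β = 0.44 · √(134/2) - 2.576
z_β = 0.44 · 8.185 - 2.576
z_β = 1.026

Power = Φ(z_β) = Φ(1.026) ≈ 0.847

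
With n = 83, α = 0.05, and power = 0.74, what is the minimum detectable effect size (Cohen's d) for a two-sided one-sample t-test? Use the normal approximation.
d ≈ 0.29

Minimum detectable effect (one-sample t-test, normal approximation):
d = (z_{α/2} + z_β) / √n
d = (1.960 + 0.643) / √83
d = 2.603 / 9.110
d ≈ 0.29

By Cohen's convention (0.2 small / 0.5 medium / 0.8 large): small effect.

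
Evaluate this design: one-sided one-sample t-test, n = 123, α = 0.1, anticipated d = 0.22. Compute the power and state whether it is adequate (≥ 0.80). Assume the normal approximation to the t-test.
Power ≈ 0.88; the study is adequately powered (power ≥ 0.80)

Power calculation (one-sample t-test, normal approximation):
z_β = d · √n - z_α
z_β = 0.22 · √123 - 1.282
z_β = 0.22 · 11.091 - 1.282
z_β = 1.158

Power = Φ(z_β) = Φ(1.158) ≈ 0.877

Effect size d = 0.22 is small by Cohen's convention (0.2/0.5/0.8).

Threshold: power ≥ 0.80 is conventionally adequate.
Power ≈ 0.88 → the study is adequately powered (power ≥ 0.80).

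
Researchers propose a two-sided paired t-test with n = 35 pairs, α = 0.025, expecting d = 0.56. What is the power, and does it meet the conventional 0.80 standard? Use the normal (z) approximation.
Power ≈ 0.86; the study is adequately powered (power ≥ 0.80)

Power calculation (paired t-test, normal approximation):
z_β = d · √n - z_{α/2}
z_β = 0.56 · √35 - 2.241
z_β = 0.56 · 5.916 - 2.241
z_β = 1.072

Power = Φ(z_β) = Φ(1.072) ≈ 0.858

Effect size d = 0.56 is medium by Cohen's convention (0.2/0.5/0.8).

Threshold: power ≥ 0.80 is conventionally adequate.
Power ≈ 0.86 → the study is adequately powered (power ≥ 0.80).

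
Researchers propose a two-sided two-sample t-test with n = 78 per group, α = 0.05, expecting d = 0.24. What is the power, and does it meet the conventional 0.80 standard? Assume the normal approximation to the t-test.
Power ≈ 0.32; the study is underpowered (power < 0.80)

Power calculation (two-sample t-test, normal approximation):
z_β = d · √(n/2) - z_{α/2}
z_β = 0.24 · √(78/2) - 1.960
z_β = 0.24 · 6.245 - 1.960
z_β = -0.461

Power = Φ(z_β) = Φ(-0.461) ≈ 0.322

Effect size d = 0.24 is small by Cohen's convention (0.2/0.5/0.8).

Threshold: power ≥ 0.80 is conventionally adequate.
Power ≈ 0.32 → the study is underpowered (power < 0.80).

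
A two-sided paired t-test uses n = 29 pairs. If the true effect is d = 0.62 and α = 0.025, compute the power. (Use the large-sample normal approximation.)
Power ≈ 0.86

Power calculation (paired t-test, normal approximation):
z_β = d · √n - z_{α/2}
z_β = 0.62 · √29 - 2.241
z_β = 0.62 · 5.385 - 2.241
z_β = 1.097

Power = Φ(z_β) = Φ(1.097) ≈ 0.864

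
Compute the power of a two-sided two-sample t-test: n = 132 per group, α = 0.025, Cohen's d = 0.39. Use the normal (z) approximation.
Power ≈ 0.82

Power calculation (two-sample t-test, normal approximation):
z_β = d · √(n/2) - z_{α/2}
z_β = 0.39 · √(132/2) - 2.241
z_β = 0.39 · 8.124 - 2.241
z_β = 0.927

Power = Φ(z_β) = Φ(0.927) ≈ 0.823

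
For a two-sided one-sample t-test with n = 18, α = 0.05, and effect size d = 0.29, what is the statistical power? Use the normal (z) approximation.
Power ≈ 0.23

Power calculation (one-sample t-test, normal approximation):
z_β = d · √n - z_{α/2}
z_β = 0.29 · √18 - 1.960
z_β = 0.29 · 4.243 - 1.960
z_β = -0.730

Power = Φ(z_β) = Φ(-0.730) ≈ 0.233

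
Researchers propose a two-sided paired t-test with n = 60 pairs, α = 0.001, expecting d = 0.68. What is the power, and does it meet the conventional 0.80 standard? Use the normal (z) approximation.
Power ≈ 0.98; the study is adequately powered (power ≥ 0.80)

Power calculation (paired t-test, normal approximation):
z_β = d · √n - z_{α/2}
z_β = 0.68 · √60 - 3.291
z_β = 0.68 · 7.746 - 3.291
z_β = 1.977

Power = Φ(z_β) = Φ(1.977) ≈ 0.976

Effect size d = 0.68 is medium by Cohen's convention (0.2/0.5/0.8).

Threshold: power ≥ 0.80 is conventionally adequate.
Power ≈ 0.98 → the study is adequately powered (power ≥ 0.80).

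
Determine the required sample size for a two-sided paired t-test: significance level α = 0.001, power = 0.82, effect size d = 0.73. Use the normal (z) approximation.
n = 34 pairs

Sample size formula (paired t-test, normal approximation):
n = ((z_{α/2} + z_β) / d)²

z_{α/2} = 3.291 (for α = 0.001, two-sided)
z_β = 0.915 (for power = 0.82)
d = 0.73

n = ((3.291 + 0.915) / 0.73)²
n = (5.762)²
n ≈ 33.20
Round up to the next whole number: n = 34 pairs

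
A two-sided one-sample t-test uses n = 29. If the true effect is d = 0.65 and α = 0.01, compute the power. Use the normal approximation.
Power ≈ 0.82

Power calculation (one-sample t-test, normal approximation):
z_β = d · √n - z_{α/2}
z_β = 0.65 · √29 - 2.576
z_β = 0.65 · 5.385 - 2.576
z_β = 0.925

Power = Φ(z_β) = Φ(0.925) ≈ 0.822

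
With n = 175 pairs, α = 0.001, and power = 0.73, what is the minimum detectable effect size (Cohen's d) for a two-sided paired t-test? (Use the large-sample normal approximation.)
d ≈ 0.30

Minimum detectable effect (paired t-test, normal approximation):
d = (z_{α/2} + z_β) / √n
d = (3.291 + 0.613) / √175
d = 3.903 / 13.229
d ≈ 0.30

By Cohen's convention (0.2 small / 0.5 medium / 0.8 large): small effect.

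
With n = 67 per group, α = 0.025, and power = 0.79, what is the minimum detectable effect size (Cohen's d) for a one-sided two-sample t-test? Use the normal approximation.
d ≈ 0.48

Minimum detectable effect (two-sample t-test, normal approximation):
d = (z_α + z_β) / √(n/2)
d = (1.960 + 0.806) / √(67/2)
d = 2.766 / 5.788
d ≈ 0.48

By Cohen's convention (0.2 small / 0.5 medium / 0.8 large): small effect.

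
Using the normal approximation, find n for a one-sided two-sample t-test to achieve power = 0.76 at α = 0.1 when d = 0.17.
n = 274 per group

Sample size formula (two-sample t-test, normal approximation):
n = 2 · ((z_α + z_β) / d)²

z_α = 1.282 (for α = 0.1, one-sided)
z_β = 0.706 (for power = 0.76)
d = 0.17

n = 2 · ((1.282 + 0.706) / 0.17)²
n = 2 · (11.694)²
n ≈ 273.50
Round up to the next whole number: n = 274 per group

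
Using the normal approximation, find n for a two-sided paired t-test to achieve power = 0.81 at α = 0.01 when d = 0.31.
n = 125 pairs

Sample size formula (paired t-test, normal approximation):
n = ((z_{α/2} + z_β) / d)²

z_{α/2} = 2.576 (for α = 0.01, two-sided)
z_β = 0.878 (for power = 0.81)
d = 0.31

n = ((2.576 + 0.878) / 0.31)²
n = (11.142)²
n ≈ 124.14
Round up to the next whole number: n = 125 pairs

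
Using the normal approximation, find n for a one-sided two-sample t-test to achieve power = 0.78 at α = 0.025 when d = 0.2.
n = 374 per group

Sample size formula (two-sample t-test, normal approximation):
n = 2 · ((z_α + z_β) / d)²

z_α = 1.960 (for α = 0.025, one-sided)
z_β = 0.772 (for power = 0.78)
d = 0.2

n = 2 · ((1.960 + 0.772) / 0.2)²
n = 2 · (13.660)²
n ≈ 373.19
Round up to the next whole number: n = 374 per group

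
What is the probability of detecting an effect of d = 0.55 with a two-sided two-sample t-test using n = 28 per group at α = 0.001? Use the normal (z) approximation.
Power ≈ 0.11

Power calculation (two-sample t-test, normal approximation):
z_β = d · √(n/2) - z_{α/2}
z_β = 0.55 · √(28/2) - 3.291
z_β = 0.55 · 3.742 - 3.291
z_β = -1.233

Power = Φ(z_β) = Φ(-1.233) ≈ 0.109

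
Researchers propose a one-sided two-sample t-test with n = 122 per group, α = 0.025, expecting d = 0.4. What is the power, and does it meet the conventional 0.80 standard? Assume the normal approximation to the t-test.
Power ≈ 0.88; the study is adequately powered (power ≥ 0.80)

Power calculation (two-sample t-test, normal approximation):
z_β = d · √(n/2) - z_α
z_β = 0.4 · √(122/2) - 1.960
z_β = 0.4 · 7.810 - 1.960
z_β = 1.164

Power = Φ(z_β) = Φ(1.164) ≈ 0.878

Effect size d = 0.4 is small by Cohen's convention (0.2/0.5/0.8).

Threshold: power ≥ 0.80 is conventionally adequate.
Power ≈ 0.88 → the study is adequately powered (power ≥ 0.80).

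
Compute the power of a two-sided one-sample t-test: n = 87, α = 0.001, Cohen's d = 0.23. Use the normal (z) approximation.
Power ≈ 0.13

Power calculation (one-sample t-test, normal approximation):
z_β = d · √n - z_{α/2}
z_β = 0.23 · √87 - 3.291
z_β = 0.23 · 9.327 - 3.291
z_β = -1.145

Power = Φ(z_β) = Φ(-1.145) ≈ 0.126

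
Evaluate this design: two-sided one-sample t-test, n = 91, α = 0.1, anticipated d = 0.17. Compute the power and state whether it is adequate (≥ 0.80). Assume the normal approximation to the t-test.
Power ≈ 0.49; the study is underpowered (power < 0.80)

Power calculation (one-sample t-test, normal approximation):
z_β = d · √n - z_{α/2}
z_β = 0.17 · √91 - 1.645
z_β = 0.17 · 9.539 - 1.645
z_β = -0.023

Power = Φ(z_β) = Φ(-0.023) ≈ 0.491

Effect size d = 0.17 is very small by Cohen's convention (0.2/0.5/0.8).

Threshold: power ≥ 0.80 is conventionally adequate.
Power ≈ 0.49 → the study is underpowered (power < 0.80).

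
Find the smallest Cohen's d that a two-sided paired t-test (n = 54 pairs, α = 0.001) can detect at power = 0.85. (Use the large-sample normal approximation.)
d ≈ 0.59

Minimum detectable effect (paired t-test, normal approximation):
d = (z_{α/2} + z_β) / √n
d = (3.291 + 1.036) / √54
d = 4.327 / 7.348
d ≈ 0.59

By Cohen's convention (0.2 small / 0.5 medium / 0.8 large): medium effect.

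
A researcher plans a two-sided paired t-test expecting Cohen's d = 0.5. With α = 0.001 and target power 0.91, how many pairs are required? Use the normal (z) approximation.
n = 86 pairs

Sample size formula (paired t-test, normal approximation):
n = ((z_{α/2} + z_β) / d)²

z_{α/2} = 3.291 (for α = 0.001, two-sided)
z_β = 1.341 (for power = 0.91)
d = 0.5

n = ((3.291 + 1.341) / 0.5)²
n = (9.264)²
n ≈ 85.82
Round up to the next whole number: n = 86 pairs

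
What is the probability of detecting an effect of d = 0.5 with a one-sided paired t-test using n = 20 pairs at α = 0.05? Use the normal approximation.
Power ≈ 0.72

Power calculation (paired t-test, normal approximation):
z_β = d · √n - z_α
z_β = 0.5 · √20 - 1.645
z_β = 0.5 · 4.472 - 1.645
z_β = 0.591

Power = Φ(z_β) = Φ(0.591) ≈ 0.723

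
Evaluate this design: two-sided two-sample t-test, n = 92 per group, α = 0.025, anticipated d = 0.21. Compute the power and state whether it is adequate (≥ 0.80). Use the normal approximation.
Power ≈ 0.21; the study is underpowered (power < 0.80)

Power calculation (two-sample t-test, normal approximation):
z_β = d · √(n/2) - z_{α/2}
z_β = 0.21 · √(92/2) - 2.241
z_β = 0.21 · 6.782 - 2.241
z_β = -0.817

Power = Φ(z_β) = Φ(-0.817) ≈ 0.207

Effect size d = 0.21 is small by Cohen's convention (0.2/0.5/0.8).

Threshold: power ≥ 0.80 is conventionally adequate.
Power ≈ 0.21 → the study is underpowered (power < 0.80).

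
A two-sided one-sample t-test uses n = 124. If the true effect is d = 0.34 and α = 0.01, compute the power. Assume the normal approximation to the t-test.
Power ≈ 0.89

Power calculation (one-sample t-test, normal approximation):
z_β = d · √n - z_{α/2}
z_β = 0.34 · √124 - 2.576
z_β = 0.34 · 11.136 - 2.576
z_β = 1.210

Power = Φ(z_β) = Φ(1.210) ≈ 0.887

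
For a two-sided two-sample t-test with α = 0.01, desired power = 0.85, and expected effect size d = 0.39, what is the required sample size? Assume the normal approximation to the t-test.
n = 172 per group

Sample size formula (two-sample t-test, normal approximation):
n = 2 · ((z_{α/2} + z_β) / d)²

z_{α/2} = 2.576 (for α = 0.01, two-sided)
z_β = 1.036 (for power = 0.85)
d = 0.39

n = 2 · ((2.576 + 1.036) / 0.39)²
n = 2 · (9.262)²
n ≈ 171.57
Round up to the next whole number: n = 172 per group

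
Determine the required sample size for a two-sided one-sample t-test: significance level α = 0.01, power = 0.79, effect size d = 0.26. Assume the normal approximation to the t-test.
n = 170

Sample size formula (one-sample t-test, normal approximation):
n = ((z_{α/2} + z_β) / d)²

z_{α/2} = 2.576 (for α = 0.01, two-sided)
z_β = 0.806 (for power = 0.79)
d = 0.26

n = ((2.576 + 0.806) / 0.26)²
n = (13.008)²
n ≈ 169.21
Round up to the next whole number: n = 170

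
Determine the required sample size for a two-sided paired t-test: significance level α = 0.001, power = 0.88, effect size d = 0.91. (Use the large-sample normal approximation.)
n = 25 pairs

Sample size formula (paired t-test, normal approximation):
n = ((z_{α/2} + z_β) / d)²

z_{α/2} = 3.291 (for α = 0.001, two-sided)
z_β = 1.175 (for power = 0.88)
d = 0.91

n = ((3.291 + 1.175) / 0.91)²
n = (4.908)²
n ≈ 24.09
Round up to the next whole number: n = 25 pairs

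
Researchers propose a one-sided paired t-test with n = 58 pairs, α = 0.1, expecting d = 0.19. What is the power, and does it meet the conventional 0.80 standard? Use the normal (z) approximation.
Power ≈ 0.57; the study is underpowered (power < 0.80)

Power calculation (paired t-test, normal approximation):
z_β = d · √n - z_α
z_β = 0.19 · √58 - 1.282
z_β = 0.19 · 7.616 - 1.282
z_β = 0.165

Power = Φ(z_β) = Φ(0.165) ≈ 0.566

Effect size d = 0.19 is very small by Cohen's convention (0.2/0.5/0.8).

Threshold: power ≥ 0.80 is conventionally adequate.
Power ≈ 0.57 → the study is underpowered (power < 0.80).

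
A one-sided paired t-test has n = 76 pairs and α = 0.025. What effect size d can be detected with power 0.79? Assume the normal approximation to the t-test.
d ≈ 0.32

Minimum detectable effect (paired t-test, normal approximation):
d = (z_α + z_β) / √n
d = (1.960 + 0.806) / √76
d = 2.766 / 8.718
d ≈ 0.32

By Cohen's convention (0.2 small / 0.5 medium / 0.8 large): small effect.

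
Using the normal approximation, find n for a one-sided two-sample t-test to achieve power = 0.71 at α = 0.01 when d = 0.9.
n = 21 per group

Sample size formula (two-sample t-test, normal approximation):
n = 2 · ((z_α + z_β) / d)²

z_α = 2.326 (for α = 0.01, one-sided)
z_β = 0.553 (for power = 0.71)
d = 0.9

n = 2 · ((2.326 + 0.553) / 0.9)²
n = 2 · (3.199)²
n ≈ 20.47
Round up to the next whole number: n = 21 per group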